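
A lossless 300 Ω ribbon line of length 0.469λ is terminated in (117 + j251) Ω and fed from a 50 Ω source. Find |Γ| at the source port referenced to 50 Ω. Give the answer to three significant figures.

βl = 2π × 0.469 = 169°
tan(βl) = -0.197
Z_in = Z_0·(Z_L + jZ_0·tanβl)/(Z_0 + jZ_L·tanβl) = 89.2 + j171 Ω
Γ_s = (Z_in − Z_s)/(Z_in + Z_s) = (39.2 + j171)/(139 + j171), |Γ_s| = 0.795

|Γ| ≈ 0.795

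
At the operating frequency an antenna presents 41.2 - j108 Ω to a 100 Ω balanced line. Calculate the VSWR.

VSWR ≈ 5.49

Γ = (Z_L − Z_0)/(Z_L + Z_0) = (-58.8 − j108)/(141.2 − j108)
|Γ| = 123/178 = 0.692
VSWR = (1 + |Γ|)/(1 − |Γ|) = 1.69/0.308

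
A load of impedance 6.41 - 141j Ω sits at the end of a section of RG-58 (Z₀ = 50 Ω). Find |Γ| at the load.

Γ = (Z_L − Z_0)/(Z_L + Z_0) = (-43.59 − j141)/(56.41 − j141)
|Γ| = 148/152

|Γ| ≈ 0.972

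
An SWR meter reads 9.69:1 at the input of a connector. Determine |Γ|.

|Γ| = (S − 1)/(S + 1) = (9.69 − 1)/(9.69 + 1) = 8.69/10.7

|Γ| ≈ 0.813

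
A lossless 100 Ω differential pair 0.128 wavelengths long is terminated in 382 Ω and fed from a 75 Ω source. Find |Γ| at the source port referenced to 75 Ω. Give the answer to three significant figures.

|Γ| ≈ 0.597

βl = 2π × 0.128 = 46.1°
tan(βl) = 1.04
Z_in = Z_0·(Z_L + jZ_0·tanβl)/(Z_0 + jZ_L·tanβl) = 47.4 − j84.3 Ω
Γ_s = (Z_in − Z_s)/(Z_in + Z_s) = (-27.6 − j84.3)/(122 − j84.3), |Γ_s| = 0.597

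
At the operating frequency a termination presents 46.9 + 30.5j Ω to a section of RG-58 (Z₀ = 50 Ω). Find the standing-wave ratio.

VSWR ≈ 1.86

Γ = (Z_L − Z_0)/(Z_L + Z_0) = (-3.1 + j30.5)/(96.9 + j30.5)
|Γ| = 30.7/102 = 0.302
VSWR = (1 + |Γ|)/(1 − |Γ|) = 1.3/0.698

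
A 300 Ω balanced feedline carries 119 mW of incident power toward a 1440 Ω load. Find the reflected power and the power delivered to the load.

P_reflected ≈ 51.1 mW; P_delivered ≈ 67.9 mW

Γ = (1440 − 300)/(1440 + 300) = 0.655
|Γ|² = 0.429
P_refl = |Γ|²·P_inc = 51.1 mW, P_del = (1 − |Γ|²)·P_inc = 67.9 mW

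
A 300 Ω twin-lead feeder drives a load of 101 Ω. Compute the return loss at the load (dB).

RL ≈ 6.09 dB

Γ = (101 − 300)/(101 + 300) = -0.496
RL = −20·log₁₀|Γ| = −20·log₁₀(0.496)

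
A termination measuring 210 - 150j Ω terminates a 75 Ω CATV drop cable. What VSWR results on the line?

Γ = (Z_L − Z_0)/(Z_L + Z_0) = (135 − j150)/(285 − j150)
|Γ| = 202/322 = 0.627
VSWR = (1 + |Γ|)/(1 − |Γ|) = 1.63/0.373

VSWR ≈ 4.36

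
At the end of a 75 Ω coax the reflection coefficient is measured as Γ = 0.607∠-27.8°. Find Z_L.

Z_L ≈ 161 − j144 Ω

Z_L = Z_0·(1 + Γ)/(1 − Γ) = 75·(1.54 − j0.283)/(0.463 + j0.283)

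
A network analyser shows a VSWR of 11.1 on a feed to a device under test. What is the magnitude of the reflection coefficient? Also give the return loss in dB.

|Γ| ≈ 0.835; return loss ≈ 1.57 dB

|Γ| = (S − 1)/(S + 1) = (11.1 − 1)/(11.1 + 1) = 10.1/12.1
RL = −20·log₁₀|Γ| = −20·log₁₀(0.835)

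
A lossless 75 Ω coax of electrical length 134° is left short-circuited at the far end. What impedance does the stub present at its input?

Z_in ≈ −j77.7 Ω

tan(βl) = -1.04
For a short-circuited stub, Z_in = jZ_0·tan(βl)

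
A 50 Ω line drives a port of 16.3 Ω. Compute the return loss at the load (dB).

Γ = (16.3 − 50)/(16.3 + 50) = -0.508
RL = −20·log₁₀|Γ| = −20·log₁₀(0.508)

RL ≈ 5.88 dB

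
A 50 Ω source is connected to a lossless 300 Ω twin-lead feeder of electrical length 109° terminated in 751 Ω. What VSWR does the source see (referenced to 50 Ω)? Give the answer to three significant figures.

VSWR ≈ 3.86

tan(βl) = -2.9
Z_in = Z_0·(Z_L + jZ_0·tanβl)/(Z_0 + jZ_L·tanβl) = 132 + j85.2 Ω
Γ_s = (Z_in − Z_s)/(Z_in + Z_s) = (81.6 + j85.2)/(182 + j85.2), |Γ_s| = 0.588
VSWR = (1 + |Γ_s|)/(1 − |Γ_s|)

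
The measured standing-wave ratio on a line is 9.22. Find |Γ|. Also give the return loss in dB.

|Γ| ≈ 0.804; return loss ≈ 1.89 dB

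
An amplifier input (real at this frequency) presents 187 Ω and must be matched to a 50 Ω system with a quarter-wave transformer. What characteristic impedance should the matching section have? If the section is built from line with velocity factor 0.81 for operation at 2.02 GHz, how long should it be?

Z_qwt = √(Z_0·R_L) = √(50 × 187) = √9350
λ = 0.81·c/f = 0.12 m, so l = λ/4 = 0.0301 m

Z_qwt ≈ 96.7 Ω; length ≈ 3.01 cm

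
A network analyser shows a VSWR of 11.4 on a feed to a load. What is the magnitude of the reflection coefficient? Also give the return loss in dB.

|Γ| = (S − 1)/(S + 1) = (11.4 − 1)/(11.4 + 1) = 10.4/12.4
RL = −20·log₁₀|Γ| = −20·log₁₀(0.839)

|Γ| ≈ 0.839; return loss ≈ 1.53 dB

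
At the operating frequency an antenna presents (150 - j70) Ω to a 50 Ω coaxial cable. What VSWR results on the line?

VSWR ≈ 3.72

Γ = (Z_L − Z_0)/(Z_L + Z_0) = (100 − j70)/(200 − j70)
|Γ| = 122/212 = 0.576
VSWR = (1 + |Γ|)/(1 − |Γ|) = 1.58/0.424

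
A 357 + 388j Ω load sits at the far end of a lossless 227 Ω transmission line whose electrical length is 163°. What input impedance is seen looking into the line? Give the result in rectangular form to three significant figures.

tan(βl) = tan(163°) = -0.306
Z_in = Z_0·(Z_L + jZ_0·tanβl)/(Z_0 + jZ_L·tanβl)
     = 227·(357 + j319)/(346 − j109)

Z_in ≈ 153 + j258 Ω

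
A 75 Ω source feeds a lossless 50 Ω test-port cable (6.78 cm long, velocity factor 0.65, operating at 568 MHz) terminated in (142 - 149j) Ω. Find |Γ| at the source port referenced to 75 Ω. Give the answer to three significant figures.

λ = v/f = 0.65·c / 568 MHz = 0.343 m
βl = 2π·l/λ = 2π × 0.197 = 71.1°
tan(βl) = 2.92
Z_in = Z_0·(Z_L + jZ_0·tanβl)/(Z_0 + jZ_L·tanβl) = 8.3 − j7.41 Ω
Γ_s = (Z_in − Z_s)/(Z_in + Z_s) = (-66.7 − j7.41)/(83.3 − j7.41), |Γ_s| = 0.802

|Γ| ≈ 0.802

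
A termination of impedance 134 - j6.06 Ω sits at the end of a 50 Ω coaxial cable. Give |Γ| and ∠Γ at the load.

Γ ≈ 0.457 ∠ -2.24°

Γ = (Z_L − Z_0)/(Z_L + Z_0) = (84 − j6.06)/(184 − j6.06)
|Γ| = 84.2/184 = 0.457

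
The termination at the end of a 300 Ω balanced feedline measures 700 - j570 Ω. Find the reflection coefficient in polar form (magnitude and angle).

Γ = (Z_L − Z_0)/(Z_L + Z_0) = (400 − j570)/(1000 − j570)
|Γ| = 696/1150 = 0.605

Γ ≈ 0.605 ∠ -25.3°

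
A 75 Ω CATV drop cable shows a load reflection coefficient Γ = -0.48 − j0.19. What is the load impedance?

Z_L ≈ 24.7 − j12.8 Ω

Z_L = Z_0·(1 + Γ)/(1 − Γ) = 75·(0.52 − j0.19)/(1.48 + j0.19)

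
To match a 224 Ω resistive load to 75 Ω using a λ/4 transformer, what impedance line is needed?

Z_qwt ≈ 130 Ω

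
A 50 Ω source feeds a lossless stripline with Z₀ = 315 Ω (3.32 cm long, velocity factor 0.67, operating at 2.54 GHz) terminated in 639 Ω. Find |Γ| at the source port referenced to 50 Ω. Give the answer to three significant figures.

λ = v/f = 0.67·c / 2.54 GHz = 0.0791 m
βl = 2π·l/λ = 2π × 0.42 = 151°
tan(βl) = -0.554
Z_in = Z_0·(Z_L + jZ_0·tanβl)/(Z_0 + jZ_L·tanβl) = 369 + j240 Ω
Γ_s = (Z_in − Z_s)/(Z_in + Z_s) = (319 + j240)/(419 + j240), |Γ_s| = 0.827

|Γ| ≈ 0.827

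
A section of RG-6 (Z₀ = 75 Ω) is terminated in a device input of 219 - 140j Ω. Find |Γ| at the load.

Γ = (Z_L − Z_0)/(Z_L + Z_0) = (144 − j140)/(294 − j140)
|Γ| = 201/326

|Γ| ≈ 0.617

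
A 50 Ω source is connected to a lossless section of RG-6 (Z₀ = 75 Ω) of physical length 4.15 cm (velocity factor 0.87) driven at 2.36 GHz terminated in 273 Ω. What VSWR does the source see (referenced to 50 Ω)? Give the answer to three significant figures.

VSWR ≈ 4

λ = v/f = 0.87·c / 2.36 GHz = 0.111 m
βl = 2π·l/λ = 2π × 0.375 = 135°
tan(βl) = -0.997
Z_in = Z_0·(Z_L + jZ_0·tanβl)/(Z_0 + jZ_L·tanβl) = 38.4 + j64.6 Ω
Γ_s = (Z_in − Z_s)/(Z_in + Z_s) = (-11.6 + j64.6)/(88.4 + j64.6), |Γ_s| = 0.6
VSWR = (1 + |Γ_s|)/(1 − |Γ_s|)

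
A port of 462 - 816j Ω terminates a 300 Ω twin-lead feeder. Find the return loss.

Γ = (162 − j816)/(762 − j816), |Γ| = 0.745
RL = −20·log₁₀|Γ| = −20·log₁₀(0.745)

RL ≈ 2.56 dB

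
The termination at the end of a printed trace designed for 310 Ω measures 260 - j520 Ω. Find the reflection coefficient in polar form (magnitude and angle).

Γ = (Z_L − Z_0)/(Z_L + Z_0) = (-50 − j520)/(570 − j520)
|Γ| = 522/772 = 0.677

Γ ≈ 0.677 ∠ -53.1°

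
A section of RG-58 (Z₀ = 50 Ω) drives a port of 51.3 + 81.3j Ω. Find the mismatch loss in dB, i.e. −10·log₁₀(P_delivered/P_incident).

Γ = (1.3 + j81.3)/(101.3 + j81.3), |Γ| = 0.626
|Γ|² = 0.392, so P_del/P_inc = 1 − |Γ|² = 0.608
ML = −10·log₁₀(1 − |Γ|²)

mismatch loss ≈ 2.16 dB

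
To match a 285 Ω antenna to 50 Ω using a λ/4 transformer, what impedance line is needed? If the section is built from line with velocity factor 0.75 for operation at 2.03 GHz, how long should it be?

Z_qwt ≈ 119 Ω; length ≈ 2.77 cm

Z_qwt = √(Z_0·R_L) = √(50 × 285) = √14250
λ = 0.75·c/f = 0.111 m, so l = λ/4 = 0.0277 m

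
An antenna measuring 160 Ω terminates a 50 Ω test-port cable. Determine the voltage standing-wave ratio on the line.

VSWR ≈ 3.2

For a purely resistive load, VSWR = R_L/Z_0 or Z_0/R_L (whichever > 1) = 160/50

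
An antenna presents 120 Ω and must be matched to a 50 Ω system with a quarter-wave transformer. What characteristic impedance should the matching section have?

Z_qwt ≈ 77.5 Ω

Z_qwt = √(Z_0·R_L) = √(50 × 120) = √6000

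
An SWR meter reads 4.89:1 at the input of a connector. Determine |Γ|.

|Γ| ≈ 0.66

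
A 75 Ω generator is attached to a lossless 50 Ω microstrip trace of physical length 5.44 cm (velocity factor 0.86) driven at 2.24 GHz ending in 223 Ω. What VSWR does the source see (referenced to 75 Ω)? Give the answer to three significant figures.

VSWR ≈ 3.09

λ = v/f = 0.86·c / 2.24 GHz = 0.115 m
βl = 2π·l/λ = 2π × 0.472 = 170°
tan(βl) = -0.176
Z_in = Z_0·(Z_L + jZ_0·tanβl)/(Z_0 + jZ_L·tanβl) = 142 + j103 Ω
Γ_s = (Z_in − Z_s)/(Z_in + Z_s) = (67.4 + j103)/(217 + j103), |Γ_s| = 0.511
VSWR = (1 + |Γ_s|)/(1 − |Γ_s|)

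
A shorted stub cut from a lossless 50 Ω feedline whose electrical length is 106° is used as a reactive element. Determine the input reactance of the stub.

X_in ≈ -174 Ω (capacitive)

tan(βl) = -3.49
For a shorted stub, Z_in = jZ_0·tan(βl)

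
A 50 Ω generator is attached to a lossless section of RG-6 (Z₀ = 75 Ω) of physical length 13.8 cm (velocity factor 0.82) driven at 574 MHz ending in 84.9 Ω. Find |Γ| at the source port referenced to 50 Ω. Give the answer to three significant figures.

|Γ| ≈ 0.17

λ = v/f = 0.82·c / 574 MHz = 0.429 m
βl = 2π·l/λ = 2π × 0.322 = 116°
tan(βl) = -2.06
Z_in = Z_0·(Z_L + jZ_0·tanβl)/(Z_0 + jZ_L·tanβl) = 69.2 + j6.76 Ω
Γ_s = (Z_in − Z_s)/(Z_in + Z_s) = (19.2 + j6.76)/(119 + j6.76), |Γ_s| = 0.17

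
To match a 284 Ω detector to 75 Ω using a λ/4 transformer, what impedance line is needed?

Z_qwt ≈ 146 Ω

Z_qwt = √(Z_0·R_L) = √(75 × 284) = √21300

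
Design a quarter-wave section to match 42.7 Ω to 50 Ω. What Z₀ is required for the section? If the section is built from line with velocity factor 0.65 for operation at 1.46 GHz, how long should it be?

Z_qwt ≈ 46.2 Ω; length ≈ 3.34 cm

Z_qwt = √(Z_0·R_L) = √(50 × 42.7) = √2135
λ = 0.65·c/f = 0.134 m, so l = λ/4 = 0.0334 m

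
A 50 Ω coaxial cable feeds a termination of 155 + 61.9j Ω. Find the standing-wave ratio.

Γ = (Z_L − Z_0)/(Z_L + Z_0) = (105 + j61.9)/(205 + j61.9)
|Γ| = 122/214 = 0.569
VSWR = (1 + |Γ|)/(1 − |Γ|) = 1.57/0.431

VSWR ≈ 3.64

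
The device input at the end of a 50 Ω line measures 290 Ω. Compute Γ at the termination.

Γ = 0.706

Γ = (Z_L − Z_0)/(Z_L + Z_0) = (290 − 50)/(290 + 50) = 240/340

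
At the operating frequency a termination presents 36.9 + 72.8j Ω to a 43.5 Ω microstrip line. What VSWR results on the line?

Γ = (Z_L − Z_0)/(Z_L + Z_0) = (-6.6 + j72.8)/(80.4 + j72.8)
|Γ| = 73.1/108 = 0.674
VSWR = (1 + |Γ|)/(1 − |Γ|) = 1.67/0.326

VSWR ≈ 5.13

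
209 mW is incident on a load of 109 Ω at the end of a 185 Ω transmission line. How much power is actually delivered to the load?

Γ = (109 − 185)/(109 + 185) = -0.259
|Γ|² = 0.0668
P_refl = |Γ|²·P_inc = 14 mW, P_del = (1 − |Γ|²)·P_inc = 195 mW

P_delivered ≈ 195 mW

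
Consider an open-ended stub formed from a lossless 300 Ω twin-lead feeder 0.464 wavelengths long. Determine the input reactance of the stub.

X_in ≈ 1300 Ω (inductive)

βl = 2π × 0.464 = 167°
tan(βl) = -0.23
For an open-ended stub, Z_in = −jZ_0·cot(βl) = −jZ_0/tan(βl)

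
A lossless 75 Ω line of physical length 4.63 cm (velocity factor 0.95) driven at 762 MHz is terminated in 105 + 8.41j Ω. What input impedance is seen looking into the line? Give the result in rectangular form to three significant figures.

Z_in ≈ 76.8 − j26.6 Ω

λ = v/f = 0.95·c / 762 MHz = 0.374 m
βl = 2π·l/λ = 2π × 0.124 = 44.6°
tan(βl) = tan(44.6°) = 0.985
Z_in = Z_0·(Z_L + jZ_0·tanβl)/(Z_0 + jZ_L·tanβl)
     = 75·(105 + j82.3)/(66.7 + j103)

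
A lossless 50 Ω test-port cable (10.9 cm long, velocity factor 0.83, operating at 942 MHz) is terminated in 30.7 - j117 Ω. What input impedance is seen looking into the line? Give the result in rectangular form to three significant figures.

λ = v/f = 0.83·c / 942 MHz = 0.264 m
βl = 2π·l/λ = 2π × 0.412 = 148°
tan(βl) = tan(148°) = -0.614
Z_in = Z_0·(Z_L + jZ_0·tanβl)/(Z_0 + jZ_L·tanβl)
     = 50·(30.7 − j148)/(-21.8 − j18.8)

Z_in ≈ 127 + j229 Ω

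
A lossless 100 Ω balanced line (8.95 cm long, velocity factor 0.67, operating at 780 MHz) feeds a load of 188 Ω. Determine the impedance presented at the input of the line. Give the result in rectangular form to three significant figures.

Z_in ≈ 69.6 + j44.1 Ω

λ = v/f = 0.67·c / 780 MHz = 0.258 m
βl = 2π·l/λ = 2π × 0.347 = 125°
tan(βl) = tan(125°) = -1.43
Z_in = Z_0·(Z_L + jZ_0·tanβl)/(Z_0 + jZ_L·tanβl)
     = 100·(188 − j143)/(100 − j268)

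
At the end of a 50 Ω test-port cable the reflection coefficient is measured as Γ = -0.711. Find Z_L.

Z_L ≈ 8.45 Ω

Z_L = Z_0·(1 + Γ)/(1 − Γ) = 50·(0.289)/(1.71)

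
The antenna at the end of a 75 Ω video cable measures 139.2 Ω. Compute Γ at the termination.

Γ = (Z_L − Z_0)/(Z_L + Z_0) = (139.2 − 75)/(139.2 + 75) = 64.2/214.2

Γ = 0.3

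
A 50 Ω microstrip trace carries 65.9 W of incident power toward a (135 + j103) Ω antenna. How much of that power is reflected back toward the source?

|Γ| = |(85 + j103)/(185 + j103)| = 0.631
|Γ|² = 0.398
P_refl = |Γ|²·P_inc = 26.2 W, P_del = (1 − |Γ|²)·P_inc = 39.7 W

P_reflected ≈ 26.2 W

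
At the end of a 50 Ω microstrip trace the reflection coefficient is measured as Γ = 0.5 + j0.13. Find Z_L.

Z_L = Z_0·(1 + Γ)/(1 − Γ) = 50·(1.5 + j0.13)/(0.5 − j0.13)

Z_L ≈ 137 + j48.7 Ω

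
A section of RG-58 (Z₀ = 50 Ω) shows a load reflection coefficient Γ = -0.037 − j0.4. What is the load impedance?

Z_L ≈ 33.9 − j32.4 Ω

Z_L = Z_0·(1 + Γ)/(1 − Γ) = 50·(0.963 − j0.4)/(1.04 + j0.4)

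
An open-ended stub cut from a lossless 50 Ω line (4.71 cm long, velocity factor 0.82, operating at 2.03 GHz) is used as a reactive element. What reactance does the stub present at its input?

λ = v/f = 0.82·c / 2.03 GHz = 0.121 m
βl = 2π·l/λ = 2π × 0.389 = 140°
tan(βl) = -0.841
For an open-ended stub, Z_in = −jZ_0·cot(βl) = −jZ_0/tan(βl)

X_in ≈ 59.4 Ω (inductive)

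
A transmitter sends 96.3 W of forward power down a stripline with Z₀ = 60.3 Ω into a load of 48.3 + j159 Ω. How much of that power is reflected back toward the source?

P_reflected ≈ 66 W

|Γ| = |(-12 + j159)/(108.6 + j159)| = 0.828
|Γ|² = 0.686
P_refl = |Γ|²·P_inc = 66 W, P_del = (1 − |Γ|²)·P_inc = 30.3 W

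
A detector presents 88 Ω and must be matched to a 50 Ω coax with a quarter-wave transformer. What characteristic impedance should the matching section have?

Z_qwt ≈ 66.3 Ω

Z_qwt = √(Z_0·R_L) = √(50 × 88) = √4400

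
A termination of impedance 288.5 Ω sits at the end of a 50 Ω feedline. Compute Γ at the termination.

Γ = 0.705

Γ = (Z_L − Z_0)/(Z_L + Z_0) = (288.5 − 50)/(288.5 + 50) = 238.5/338.5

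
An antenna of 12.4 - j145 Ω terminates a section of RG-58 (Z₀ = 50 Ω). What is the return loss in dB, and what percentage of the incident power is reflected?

RL ≈ 0.455 dB; 90% of incident power reflected

Γ = (-37.6 − j145)/(62.4 − j145), |Γ| = 0.949
RL = −20·log₁₀(0.949) = 0.455 dB
P_refl/P_inc = |Γ|² = 0.9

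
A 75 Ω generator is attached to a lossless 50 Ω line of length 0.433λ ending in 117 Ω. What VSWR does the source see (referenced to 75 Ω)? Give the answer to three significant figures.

βl = 2π × 0.433 = 156°
tan(βl) = -0.448
Z_in = Z_0·(Z_L + jZ_0·tanβl)/(Z_0 + jZ_L·tanβl) = 67 + j47.8 Ω
Γ_s = (Z_in − Z_s)/(Z_in + Z_s) = (-8.04 + j47.8)/(142 + j47.8), |Γ_s| = 0.323
VSWR = (1 + |Γ_s|)/(1 − |Γ_s|)

VSWR ≈ 1.96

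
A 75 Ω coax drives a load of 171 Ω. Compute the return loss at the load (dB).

Γ = (171 − 75)/(171 + 75) = 0.39
RL = −20·log₁₀|Γ| = −20·log₁₀(0.39)

RL ≈ 8.17 dB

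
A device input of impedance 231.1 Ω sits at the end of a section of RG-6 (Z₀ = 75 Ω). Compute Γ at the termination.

Γ = 0.51

Γ = (Z_L − Z_0)/(Z_L + Z_0) = (231.1 − 75)/(231.1 + 75) = 156.1/306.1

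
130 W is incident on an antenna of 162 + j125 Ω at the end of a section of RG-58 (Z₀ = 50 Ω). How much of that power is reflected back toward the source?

|Γ| = |(112 + j125)/(212 + j125)| = 0.682
|Γ|² = 0.465
P_refl = |Γ|²·P_inc = 60.5 W, P_del = (1 − |Γ|²)·P_inc = 69.5 W

P_reflected ≈ 60.5 W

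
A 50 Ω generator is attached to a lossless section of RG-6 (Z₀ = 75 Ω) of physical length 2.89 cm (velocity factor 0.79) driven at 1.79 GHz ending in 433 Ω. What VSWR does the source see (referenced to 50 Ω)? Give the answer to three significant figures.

λ = v/f = 0.79·c / 1.79 GHz = 0.132 m
βl = 2π·l/λ = 2π × 0.218 = 78.6°
tan(βl) = 4.95
Z_in = Z_0·(Z_L + jZ_0·tanβl)/(Z_0 + jZ_L·tanβl) = 13.5 − j14.7 Ω
Γ_s = (Z_in − Z_s)/(Z_in + Z_s) = (-36.5 − j14.7)/(63.5 − j14.7), |Γ_s| = 0.604
VSWR = (1 + |Γ_s|)/(1 − |Γ_s|)

VSWR ≈ 4.04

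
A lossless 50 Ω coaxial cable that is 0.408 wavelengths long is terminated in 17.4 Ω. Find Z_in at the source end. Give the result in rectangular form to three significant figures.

Z_in ≈ 23.6 − j27.3 Ω

βl = 2π × 0.408 = 147°
tan(βl) = tan(147°) = -0.652
Z_in = Z_0·(Z_L + jZ_0·tanβl)/(Z_0 + jZ_L·tanβl)
     = 50·(17.4 − j32.6)/(50 − j11.4)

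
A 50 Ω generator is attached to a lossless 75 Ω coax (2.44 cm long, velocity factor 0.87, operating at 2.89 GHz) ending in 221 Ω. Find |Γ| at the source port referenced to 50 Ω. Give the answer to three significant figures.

λ = v/f = 0.87·c / 2.89 GHz = 0.0903 m
βl = 2π·l/λ = 2π × 0.27 = 97.3°
tan(βl) = -7.85
Z_in = Z_0·(Z_L + jZ_0·tanβl)/(Z_0 + jZ_L·tanβl) = 25.8 + j8.44 Ω
Γ_s = (Z_in − Z_s)/(Z_in + Z_s) = (-24.2 + j8.44)/(75.8 + j8.44), |Γ_s| = 0.336

|Γ| ≈ 0.336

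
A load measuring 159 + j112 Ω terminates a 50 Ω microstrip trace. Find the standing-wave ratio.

Γ = (Z_L − Z_0)/(Z_L + Z_0) = (109 + j112)/(209 + j112)
|Γ| = 156/237 = 0.659
VSWR = (1 + |Γ|)/(1 − |Γ|) = 1.66/0.341

VSWR ≈ 4.87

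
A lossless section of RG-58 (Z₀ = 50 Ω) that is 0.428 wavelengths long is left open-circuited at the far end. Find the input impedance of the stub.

Z_in ≈ +j103 Ω

βl = 2π × 0.428 = 154°
tan(βl) = -0.486
For an open-circuited stub, Z_in = −jZ_0·cot(βl) = −jZ_0/tan(βl)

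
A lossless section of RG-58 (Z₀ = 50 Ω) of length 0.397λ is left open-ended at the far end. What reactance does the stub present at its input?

βl = 2π × 0.397 = 143°
tan(βl) = -0.756
For an open-ended stub, Z_in = −jZ_0·cot(βl) = −jZ_0/tan(βl)

X_in ≈ 66.2 Ω (inductive)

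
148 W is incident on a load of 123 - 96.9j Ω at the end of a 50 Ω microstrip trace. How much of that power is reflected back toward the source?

P_reflected ≈ 55.4 W

|Γ| = |(73 − j96.9)/(173 − j96.9)| = 0.612
|Γ|² = 0.374
P_refl = |Γ|²·P_inc = 55.4 W, P_del = (1 − |Γ|²)·P_inc = 92.6 W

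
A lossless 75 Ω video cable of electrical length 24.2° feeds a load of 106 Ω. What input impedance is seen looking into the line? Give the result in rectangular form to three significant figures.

tan(βl) = tan(24.2°) = 0.449
Z_in = Z_0·(Z_L + jZ_0·tanβl)/(Z_0 + jZ_L·tanβl)
     = 75·(106 + j33.7)/(75 + j47.6)

Z_in ≈ 90.8 − j24 Ω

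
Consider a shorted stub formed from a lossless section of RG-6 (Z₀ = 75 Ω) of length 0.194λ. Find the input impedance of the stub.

Z_in ≈ +j204 Ω

βl = 2π × 0.194 = 69.8°
tan(βl) = 2.72
For a shorted stub, Z_in = jZ_0·tan(βl)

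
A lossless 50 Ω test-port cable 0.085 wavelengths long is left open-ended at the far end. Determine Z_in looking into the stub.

Z_in ≈ −j84.5 Ω

βl = 2π × 0.085 = 30.6°
tan(βl) = 0.591
For an open-ended stub, Z_in = −jZ_0·cot(βl) = −jZ_0/tan(βl)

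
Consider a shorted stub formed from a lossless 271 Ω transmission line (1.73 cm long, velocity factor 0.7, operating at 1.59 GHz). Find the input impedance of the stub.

λ = v/f = 0.7·c / 1.59 GHz = 0.132 m
βl = 2π·l/λ = 2π × 0.131 = 47.2°
tan(βl) = 1.08
For a shorted stub, Z_in = jZ_0·tan(βl)

Z_in ≈ +j292 Ω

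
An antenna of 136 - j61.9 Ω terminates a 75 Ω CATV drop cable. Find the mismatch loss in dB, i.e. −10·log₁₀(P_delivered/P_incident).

Γ = (61 − j61.9)/(211 − j61.9), |Γ| = 0.395
|Γ|² = 0.156, so P_del/P_inc = 1 − |Γ|² = 0.844
ML = −10·log₁₀(1 − |Γ|²)

mismatch loss ≈ 0.738 dB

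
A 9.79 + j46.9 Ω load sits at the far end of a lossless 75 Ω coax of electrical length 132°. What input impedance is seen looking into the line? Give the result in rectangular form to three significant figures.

tan(βl) = tan(132°) = -1.11
Z_in = Z_0·(Z_L + jZ_0·tanβl)/(Z_0 + jZ_L·tanβl)
     = 75·(9.79 − j36.4)/(127 − j10.9)

Z_in ≈ 7.56 − j20.8 Ω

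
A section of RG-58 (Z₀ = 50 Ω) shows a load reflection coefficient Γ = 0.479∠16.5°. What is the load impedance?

Z_L = Z_0·(1 + Γ)/(1 − Γ) = 50·(1.46 + j0.136)/(0.541 − j0.136)

Z_L ≈ 124 + j43.8 Ω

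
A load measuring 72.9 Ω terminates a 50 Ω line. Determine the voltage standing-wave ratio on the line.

VSWR ≈ 1.46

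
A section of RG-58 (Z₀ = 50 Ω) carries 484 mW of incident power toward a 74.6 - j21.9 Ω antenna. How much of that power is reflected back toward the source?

P_reflected ≈ 32.8 mW

|Γ| = |(24.6 − j21.9)/(124.6 − j21.9)| = 0.26
|Γ|² = 0.0678
P_refl = |Γ|²·P_inc = 32.8 mW, P_del = (1 − |Γ|²)·P_inc = 451 mW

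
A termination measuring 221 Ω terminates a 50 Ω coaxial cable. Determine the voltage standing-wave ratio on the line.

VSWR ≈ 4.42

For a purely resistive load, VSWR = R_L/Z_0 or Z_0/R_L (whichever > 1) = 221/50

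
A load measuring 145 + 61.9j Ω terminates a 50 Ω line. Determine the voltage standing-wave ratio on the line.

Γ = (Z_L − Z_0)/(Z_L + Z_0) = (95 + j61.9)/(195 + j61.9)
|Γ| = 113/205 = 0.554
VSWR = (1 + |Γ|)/(1 − |Γ|) = 1.55/0.446

VSWR ≈ 3.49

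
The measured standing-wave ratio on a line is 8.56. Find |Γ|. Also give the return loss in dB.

|Γ| ≈ 0.791; return loss ≈ 2.04 dB

|Γ| = (S − 1)/(S + 1) = (8.56 − 1)/(8.56 + 1) = 7.56/9.56
RL = −20·log₁₀|Γ| = −20·log₁₀(0.791)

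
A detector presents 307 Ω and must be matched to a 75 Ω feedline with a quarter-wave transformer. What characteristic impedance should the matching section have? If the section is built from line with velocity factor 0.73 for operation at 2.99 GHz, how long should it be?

Z_qwt = √(Z_0·R_L) = √(75 × 307) = √23020
λ = 0.73·c/f = 0.0732 m, so l = λ/4 = 0.0183 m

Z_qwt ≈ 152 Ω; length ≈ 1.83 cm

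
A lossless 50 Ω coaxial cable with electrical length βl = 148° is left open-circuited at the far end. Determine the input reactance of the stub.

X_in ≈ 80 Ω (inductive)

tan(βl) = -0.625
For an open-circuited stub, Z_in = −jZ_0·cot(βl) = −jZ_0/tan(βl)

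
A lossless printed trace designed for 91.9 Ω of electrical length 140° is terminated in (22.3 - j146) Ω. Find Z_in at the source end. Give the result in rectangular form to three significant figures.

Z_in ≈ 249 + j517 Ω

tan(βl) = tan(140°) = -0.839
Z_in = Z_0·(Z_L + jZ_0·tanβl)/(Z_0 + jZ_L·tanβl)
     = 91.9·(22.3 − j223)/(-30.6 − j18.7)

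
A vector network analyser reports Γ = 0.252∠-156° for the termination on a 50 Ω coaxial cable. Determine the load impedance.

Z_L = Z_0·(1 + Γ)/(1 − Γ) = 50·(0.77 − j0.102)/(1.23 + j0.102)

Z_L ≈ 30.7 − j6.73 Ω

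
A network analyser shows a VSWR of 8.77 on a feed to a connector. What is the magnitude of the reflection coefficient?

|Γ| ≈ 0.795

|Γ| = (S − 1)/(S + 1) = (8.77 − 1)/(8.77 + 1) = 7.77/9.77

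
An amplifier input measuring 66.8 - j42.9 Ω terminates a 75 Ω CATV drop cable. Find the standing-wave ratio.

VSWR ≈ 1.84

Γ = (Z_L − Z_0)/(Z_L + Z_0) = (-8.2 − j42.9)/(141.8 − j42.9)
|Γ| = 43.7/148 = 0.295
VSWR = (1 + |Γ|)/(1 − |Γ|) = 1.29/0.705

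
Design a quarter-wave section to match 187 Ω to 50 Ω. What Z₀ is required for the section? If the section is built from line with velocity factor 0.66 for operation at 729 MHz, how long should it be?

Z_qwt = √(Z_0·R_L) = √(50 × 187) = √9350
λ = 0.66·c/f = 0.272 m, so l = λ/4 = 0.0679 m

Z_qwt ≈ 96.7 Ω; length ≈ 6.79 cm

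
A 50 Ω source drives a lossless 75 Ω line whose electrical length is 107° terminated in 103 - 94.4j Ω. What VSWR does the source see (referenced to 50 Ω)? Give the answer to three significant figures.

VSWR ≈ 3

tan(βl) = -3.27
Z_in = Z_0·(Z_L + jZ_0·tanβl)/(Z_0 + jZ_L·tanβl) = 40.3 + j50.9 Ω
Γ_s = (Z_in − Z_s)/(Z_in + Z_s) = (-9.69 + j50.9)/(90.3 + j50.9), |Γ_s| = 0.5
VSWR = (1 + |Γ_s|)/(1 − |Γ_s|)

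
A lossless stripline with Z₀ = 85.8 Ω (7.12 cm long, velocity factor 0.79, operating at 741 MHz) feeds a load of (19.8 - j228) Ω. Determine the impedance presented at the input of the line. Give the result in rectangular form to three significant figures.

λ = v/f = 0.79·c / 741 MHz = 0.32 m
βl = 2π·l/λ = 2π × 0.223 = 80.1°
tan(βl) = tan(80.1°) = 5.75
Z_in = Z_0·(Z_L + jZ_0·tanβl)/(Z_0 + jZ_L·tanβl)
     = 85.8·(19.8 + j266)/(1400 + j114)

Z_in ≈ 2.53 + j16.1 Ω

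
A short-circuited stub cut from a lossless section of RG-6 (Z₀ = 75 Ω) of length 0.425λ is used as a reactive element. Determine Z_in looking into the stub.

Z_in ≈ −j38.2 Ω

βl = 2π × 0.425 = 153°
tan(βl) = -0.51
For a short-circuited stub, Z_in = jZ_0·tan(βl)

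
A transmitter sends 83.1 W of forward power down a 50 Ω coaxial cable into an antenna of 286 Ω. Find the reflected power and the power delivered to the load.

P_reflected ≈ 41 W; P_delivered ≈ 42.1 W

Γ = (286 − 50)/(286 + 50) = 0.702
|Γ|² = 0.493
P_refl = |Γ|²·P_inc = 41 W, P_del = (1 − |Γ|²)·P_inc = 42.1 W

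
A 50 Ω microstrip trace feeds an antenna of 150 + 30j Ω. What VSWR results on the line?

Γ = (Z_L − Z_0)/(Z_L + Z_0) = (100 + j30)/(200 + j30)
|Γ| = 104/202 = 0.516
VSWR = (1 + |Γ|)/(1 − |Γ|) = 1.52/0.484

VSWR ≈ 3.13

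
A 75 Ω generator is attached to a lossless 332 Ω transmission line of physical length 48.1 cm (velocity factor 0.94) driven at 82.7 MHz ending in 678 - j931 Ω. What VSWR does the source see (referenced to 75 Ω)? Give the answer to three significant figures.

VSWR ≈ 6.77

λ = v/f = 0.94·c / 82.7 MHz = 3.41 m
βl = 2π·l/λ = 2π × 0.141 = 50.8°
tan(βl) = 1.23
Z_in = Z_0·(Z_L + jZ_0·tanβl)/(Z_0 + jZ_L·tanβl) = 65.4 − j155 Ω
Γ_s = (Z_in − Z_s)/(Z_in + Z_s) = (-9.62 − j155)/(140 − j155), |Γ_s| = 0.743
VSWR = (1 + |Γ_s|)/(1 − |Γ_s|)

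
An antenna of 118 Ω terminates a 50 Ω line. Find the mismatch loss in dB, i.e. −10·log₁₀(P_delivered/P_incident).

Γ = (118 − 50)/(118 + 50) = 0.405
|Γ|² = 0.164, so P_del/P_inc = 1 − |Γ|² = 0.836
ML = −10·log₁₀(1 − |Γ|²)

mismatch loss ≈ 0.777 dB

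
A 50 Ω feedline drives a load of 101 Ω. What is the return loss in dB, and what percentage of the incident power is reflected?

Γ = (101 − 50)/(101 + 50) = 0.338
RL = −20·log₁₀(0.338) = 9.43 dB
P_refl/P_inc = |Γ|² = 0.114

RL ≈ 9.43 dB; 11.4% of incident power reflected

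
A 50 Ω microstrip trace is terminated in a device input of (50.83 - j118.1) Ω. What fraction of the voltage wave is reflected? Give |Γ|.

|Γ| ≈ 0.761

Γ = (Z_L − Z_0)/(Z_L + Z_0) = (0.83 − j118.1)/(100.8 − j118.1)
|Γ| = 118/155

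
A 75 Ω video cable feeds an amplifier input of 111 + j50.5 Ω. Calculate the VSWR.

VSWR ≈ 1.95

Γ = (Z_L − Z_0)/(Z_L + Z_0) = (36 + j50.5)/(186 + j50.5)
|Γ| = 62/193 = 0.322
VSWR = (1 + |Γ|)/(1 − |Γ|) = 1.32/0.678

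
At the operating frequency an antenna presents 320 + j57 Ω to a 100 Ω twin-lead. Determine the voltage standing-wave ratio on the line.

VSWR ≈ 3.31

Γ = (Z_L − Z_0)/(Z_L + Z_0) = (220 + j57)/(420 + j57)
|Γ| = 227/424 = 0.536
VSWR = (1 + |Γ|)/(1 − |Γ|) = 1.54/0.464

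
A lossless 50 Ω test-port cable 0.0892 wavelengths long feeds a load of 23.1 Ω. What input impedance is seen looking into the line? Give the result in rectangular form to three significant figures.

βl = 2π × 0.0892 = 32.1°
tan(βl) = tan(32.1°) = 0.628
Z_in = Z_0·(Z_L + jZ_0·tanβl)/(Z_0 + jZ_L·tanβl)
     = 50·(23.1 + j31.4)/(50 + j14.5)

Z_in ≈ 29.7 + j22.8 Ω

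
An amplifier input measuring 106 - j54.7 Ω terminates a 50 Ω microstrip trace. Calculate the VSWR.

VSWR ≈ 2.8

Γ = (Z_L − Z_0)/(Z_L + Z_0) = (56 − j54.7)/(156 − j54.7)
|Γ| = 78.3/165 = 0.474
VSWR = (1 + |Γ|)/(1 − |Γ|) = 1.47/0.526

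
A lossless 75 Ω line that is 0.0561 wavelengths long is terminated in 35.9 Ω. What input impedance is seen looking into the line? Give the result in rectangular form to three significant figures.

βl = 2π × 0.0561 = 20.2°
tan(βl) = tan(20.2°) = 0.368
Z_in = Z_0·(Z_L + jZ_0·tanβl)/(Z_0 + jZ_L·tanβl)
     = 75·(35.9 + j27.6)/(75 + j13.2)

Z_in ≈ 39.5 + j20.6 Ω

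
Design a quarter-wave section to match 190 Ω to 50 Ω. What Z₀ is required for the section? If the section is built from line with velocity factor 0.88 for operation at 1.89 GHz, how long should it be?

Z_qwt ≈ 97.5 Ω; length ≈ 3.49 cm

Z_qwt = √(Z_0·R_L) = √(50 × 190) = √9500
λ = 0.88·c/f = 0.14 m, so l = λ/4 = 0.0349 m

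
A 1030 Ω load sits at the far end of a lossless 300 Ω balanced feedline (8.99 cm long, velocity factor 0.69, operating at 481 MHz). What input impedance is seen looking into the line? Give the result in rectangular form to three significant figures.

λ = v/f = 0.69·c / 481 MHz = 0.43 m
βl = 2π·l/λ = 2π × 0.209 = 75.2°
tan(βl) = tan(75.2°) = 3.79
Z_in = Z_0·(Z_L + jZ_0·tanβl)/(Z_0 + jZ_L·tanβl)
     = 300·(1030 + j1140)/(300 + j3900)

Z_in ≈ 92.9 − j72.1 Ω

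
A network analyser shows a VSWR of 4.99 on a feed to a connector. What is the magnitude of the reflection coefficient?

|Γ| ≈ 0.666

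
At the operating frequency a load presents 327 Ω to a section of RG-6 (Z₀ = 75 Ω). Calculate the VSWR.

For a purely resistive load, VSWR = R_L/Z_0 or Z_0/R_L (whichever > 1) = 327/75

VSWR ≈ 4.36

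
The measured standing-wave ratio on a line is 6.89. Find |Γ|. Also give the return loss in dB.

|Γ| ≈ 0.747; return loss ≈ 2.54 dB

|Γ| = (S − 1)/(S + 1) = (6.89 − 1)/(6.89 + 1) = 5.89/7.89
RL = −20·log₁₀|Γ| = −20·log₁₀(0.747)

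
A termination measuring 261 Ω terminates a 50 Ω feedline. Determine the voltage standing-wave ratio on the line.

Γ = (261 − 50)/(261 + 50) = 0.678
VSWR = (1 + 0.678)/(1 − 0.678)

VSWR ≈ 5.22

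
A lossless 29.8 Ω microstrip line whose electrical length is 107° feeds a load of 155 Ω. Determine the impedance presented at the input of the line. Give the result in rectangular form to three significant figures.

tan(βl) = tan(107°) = -3.27
Z_in = Z_0·(Z_L + jZ_0·tanβl)/(Z_0 + jZ_L·tanβl)
     = 29.8·(155 − j97.5)/(29.8 − j507)

Z_in ≈ 6.24 + j8.74 Ω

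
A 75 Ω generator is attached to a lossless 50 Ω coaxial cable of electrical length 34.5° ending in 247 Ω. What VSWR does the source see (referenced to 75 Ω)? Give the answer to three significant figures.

VSWR ≈ 4.65

tan(βl) = 0.687
Z_in = Z_0·(Z_L + jZ_0·tanβl)/(Z_0 + jZ_L·tanβl) = 29 − j64.2 Ω
Γ_s = (Z_in − Z_s)/(Z_in + Z_s) = (-46 − j64.2)/(104 − j64.2), |Γ_s| = 0.646
VSWR = (1 + |Γ_s|)/(1 − |Γ_s|)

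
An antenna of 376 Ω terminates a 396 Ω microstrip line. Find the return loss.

Γ = (376 − 396)/(376 + 396) = -0.0259
RL = −20·log₁₀|Γ| = −20·log₁₀(0.0259)

RL ≈ 31.7 dB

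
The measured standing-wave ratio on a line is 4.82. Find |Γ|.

|Γ| ≈ 0.656

|Γ| = (S − 1)/(S + 1) = (4.82 − 1)/(4.82 + 1) = 3.82/5.82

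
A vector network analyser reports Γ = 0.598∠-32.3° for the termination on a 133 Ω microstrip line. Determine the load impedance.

Z_L ≈ 246 − j245 Ω

Z_L = Z_0·(1 + Γ)/(1 − Γ) = 133·(1.51 − j0.32)/(0.495 + j0.32)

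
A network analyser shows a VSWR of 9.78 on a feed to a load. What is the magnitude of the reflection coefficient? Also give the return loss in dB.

|Γ| ≈ 0.814; return loss ≈ 1.78 dB

|Γ| = (S − 1)/(S + 1) = (9.78 − 1)/(9.78 + 1) = 8.78/10.8
RL = −20·log₁₀|Γ| = −20·log₁₀(0.814)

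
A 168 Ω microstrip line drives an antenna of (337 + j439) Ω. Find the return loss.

Γ = (169 + j439)/(505 + j439), |Γ| = 0.703
RL = −20·log₁₀|Γ| = −20·log₁₀(0.703)

RL ≈ 3.06 dB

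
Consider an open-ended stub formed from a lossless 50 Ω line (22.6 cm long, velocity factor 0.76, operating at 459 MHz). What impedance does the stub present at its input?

Z_in ≈ +j172 Ω

λ = v/f = 0.76·c / 459 MHz = 0.497 m
βl = 2π·l/λ = 2π × 0.455 = 164°
tan(βl) = -0.291
For an open-ended stub, Z_in = −jZ_0·cot(βl) = −jZ_0/tan(βl)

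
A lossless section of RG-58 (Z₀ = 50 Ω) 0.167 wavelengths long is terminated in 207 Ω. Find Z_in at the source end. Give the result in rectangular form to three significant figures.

Z_in ≈ 15.8 − j26.5 Ω

βl = 2π × 0.167 = 60.1°
tan(βl) = tan(60.1°) = 1.74
Z_in = Z_0·(Z_L + jZ_0·tanβl)/(Z_0 + jZ_L·tanβl)
     = 50·(207 + j87)/(50 + j360)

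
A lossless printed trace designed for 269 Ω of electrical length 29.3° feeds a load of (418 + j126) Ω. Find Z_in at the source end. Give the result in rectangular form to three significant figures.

tan(βl) = tan(29.3°) = 0.561
Z_in = Z_0·(Z_L + jZ_0·tanβl)/(Z_0 + jZ_L·tanβl)
     = 269·(418 + j277)/(198 + j235)

Z_in ≈ 422 − j123 Ω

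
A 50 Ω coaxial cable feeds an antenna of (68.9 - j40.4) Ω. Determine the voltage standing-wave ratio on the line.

VSWR ≈ 2.1

Γ = (Z_L − Z_0)/(Z_L + Z_0) = (18.9 − j40.4)/(118.9 − j40.4)
|Γ| = 44.6/126 = 0.355
VSWR = (1 + |Γ|)/(1 − |Γ|) = 1.36/0.645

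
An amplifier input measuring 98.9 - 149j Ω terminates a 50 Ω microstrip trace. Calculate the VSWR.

Γ = (Z_L − Z_0)/(Z_L + Z_0) = (48.9 − j149)/(148.9 − j149)
|Γ| = 157/211 = 0.744
VSWR = (1 + |Γ|)/(1 − |Γ|) = 1.74/0.256

VSWR ≈ 6.83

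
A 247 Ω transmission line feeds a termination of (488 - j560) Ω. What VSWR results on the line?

VSWR ≈ 4.88

Γ = (Z_L − Z_0)/(Z_L + Z_0) = (241 − j560)/(735 − j560)
|Γ| = 610/924 = 0.66
VSWR = (1 + |Γ|)/(1 − |Γ|) = 1.66/0.34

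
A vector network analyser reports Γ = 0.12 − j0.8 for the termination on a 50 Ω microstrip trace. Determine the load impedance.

Z_L ≈ 12.2 − j56.6 Ω

Z_L = Z_0·(1 + Γ)/(1 − Γ) = 50·(1.12 − j0.8)/(0.88 + j0.8)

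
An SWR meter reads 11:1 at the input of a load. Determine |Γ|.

|Γ| = (S − 1)/(S + 1) = (11 − 1)/(11 + 1) = 10/12

|Γ| ≈ 0.833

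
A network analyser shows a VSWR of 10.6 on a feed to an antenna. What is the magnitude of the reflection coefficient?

|Γ| ≈ 0.828

|Γ| = (S − 1)/(S + 1) = (10.6 − 1)/(10.6 + 1) = 9.6/11.6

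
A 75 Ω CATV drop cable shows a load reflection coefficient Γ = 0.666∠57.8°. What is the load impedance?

Z_L ≈ 56.9 + j115 Ω

Z_L = Z_0·(1 + Γ)/(1 − Γ) = 75·(1.35 + j0.564)/(0.645 − j0.564)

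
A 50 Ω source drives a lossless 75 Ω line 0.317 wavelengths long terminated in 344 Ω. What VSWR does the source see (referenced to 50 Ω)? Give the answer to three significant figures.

VSWR ≈ 3.72

βl = 2π × 0.317 = 114°
tan(βl) = -2.23
Z_in = Z_0·(Z_L + jZ_0·tanβl)/(Z_0 + jZ_L·tanβl) = 19.4 + j31.7 Ω
Γ_s = (Z_in − Z_s)/(Z_in + Z_s) = (-30.6 + j31.7)/(69.4 + j31.7), |Γ_s| = 0.577
VSWR = (1 + |Γ_s|)/(1 − |Γ_s|)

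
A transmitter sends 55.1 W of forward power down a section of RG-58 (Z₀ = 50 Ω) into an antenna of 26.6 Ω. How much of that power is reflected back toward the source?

Γ = (26.6 − 50)/(26.6 + 50) = -0.305
|Γ|² = 0.0933
P_refl = |Γ|²·P_inc = 5.14 W, P_del = (1 − |Γ|²)·P_inc = 50 W

P_reflected ≈ 5.14 W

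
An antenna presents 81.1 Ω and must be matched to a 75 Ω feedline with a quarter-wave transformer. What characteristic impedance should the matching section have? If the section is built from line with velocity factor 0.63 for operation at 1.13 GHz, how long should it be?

Z_qwt ≈ 78 Ω; length ≈ 4.18 cm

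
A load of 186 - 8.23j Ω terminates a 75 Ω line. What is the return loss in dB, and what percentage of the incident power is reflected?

Γ = (111 − j8.23)/(261 − j8.23), |Γ| = 0.426
RL = −20·log₁₀(0.426) = 7.41 dB
P_refl/P_inc = |Γ|² = 0.182

RL ≈ 7.41 dB; 18.2% of incident power reflected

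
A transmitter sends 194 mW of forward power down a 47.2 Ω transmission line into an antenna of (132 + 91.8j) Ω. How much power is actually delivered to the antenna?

|Γ| = |(84.8 + j91.8)/(179.2 + j91.8)| = 0.621
|Γ|² = 0.385
P_refl = |Γ|²·P_inc = 74.7 mW, P_del = (1 − |Γ|²)·P_inc = 119 mW

P_delivered ≈ 119 mW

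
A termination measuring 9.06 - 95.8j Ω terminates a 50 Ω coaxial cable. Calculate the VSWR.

Γ = (Z_L − Z_0)/(Z_L + Z_0) = (-40.94 − j95.8)/(59.06 − j95.8)
|Γ| = 104/113 = 0.926
VSWR = (1 + |Γ|)/(1 − |Γ|) = 1.93/0.0743

VSWR ≈ 25.9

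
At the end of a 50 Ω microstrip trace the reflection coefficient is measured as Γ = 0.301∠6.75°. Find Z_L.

Z_L = Z_0·(1 + Γ)/(1 − Γ) = 50·(1.3 + j0.0354)/(0.701 − j0.0354)

Z_L ≈ 92.3 + j7.18 Ω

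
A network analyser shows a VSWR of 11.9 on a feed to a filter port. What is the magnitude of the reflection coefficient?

|Γ| ≈ 0.845

|Γ| = (S − 1)/(S + 1) = (11.9 − 1)/(11.9 + 1) = 10.9/12.9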